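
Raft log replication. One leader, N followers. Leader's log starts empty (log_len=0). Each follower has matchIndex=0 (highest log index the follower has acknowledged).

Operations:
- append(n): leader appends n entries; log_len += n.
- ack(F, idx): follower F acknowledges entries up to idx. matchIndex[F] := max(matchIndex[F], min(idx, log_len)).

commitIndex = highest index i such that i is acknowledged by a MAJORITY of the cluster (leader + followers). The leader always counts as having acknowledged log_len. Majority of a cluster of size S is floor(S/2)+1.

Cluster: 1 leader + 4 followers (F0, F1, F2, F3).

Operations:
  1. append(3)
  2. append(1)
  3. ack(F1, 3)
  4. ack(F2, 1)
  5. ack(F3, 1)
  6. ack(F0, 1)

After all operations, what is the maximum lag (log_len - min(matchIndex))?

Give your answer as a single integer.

Op 1: append 3 -> log_len=3
Op 2: append 1 -> log_len=4
Op 3: F1 acks idx 3 -> match: F0=0 F1=3 F2=0 F3=0; commitIndex=0
Op 4: F2 acks idx 1 -> match: F0=0 F1=3 F2=1 F3=0; commitIndex=1
Op 5: F3 acks idx 1 -> match: F0=0 F1=3 F2=1 F3=1; commitIndex=1
Op 6: F0 acks idx 1 -> match: F0=1 F1=3 F2=1 F3=1; commitIndex=1

Answer: 3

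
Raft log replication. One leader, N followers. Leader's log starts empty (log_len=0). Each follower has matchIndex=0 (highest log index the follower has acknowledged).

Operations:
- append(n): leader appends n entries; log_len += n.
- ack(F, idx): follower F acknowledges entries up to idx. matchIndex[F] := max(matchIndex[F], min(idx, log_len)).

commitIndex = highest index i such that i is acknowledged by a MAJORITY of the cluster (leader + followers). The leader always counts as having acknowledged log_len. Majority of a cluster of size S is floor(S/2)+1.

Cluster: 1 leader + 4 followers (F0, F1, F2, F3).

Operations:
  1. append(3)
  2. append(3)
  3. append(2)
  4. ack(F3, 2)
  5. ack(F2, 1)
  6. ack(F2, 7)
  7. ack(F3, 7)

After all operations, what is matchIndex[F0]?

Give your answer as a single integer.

Answer: 0

Derivation:
Op 1: append 3 -> log_len=3
Op 2: append 3 -> log_len=6
Op 3: append 2 -> log_len=8
Op 4: F3 acks idx 2 -> match: F0=0 F1=0 F2=0 F3=2; commitIndex=0
Op 5: F2 acks idx 1 -> match: F0=0 F1=0 F2=1 F3=2; commitIndex=1
Op 6: F2 acks idx 7 -> match: F0=0 F1=0 F2=7 F3=2; commitIndex=2
Op 7: F3 acks idx 7 -> match: F0=0 F1=0 F2=7 F3=7; commitIndex=7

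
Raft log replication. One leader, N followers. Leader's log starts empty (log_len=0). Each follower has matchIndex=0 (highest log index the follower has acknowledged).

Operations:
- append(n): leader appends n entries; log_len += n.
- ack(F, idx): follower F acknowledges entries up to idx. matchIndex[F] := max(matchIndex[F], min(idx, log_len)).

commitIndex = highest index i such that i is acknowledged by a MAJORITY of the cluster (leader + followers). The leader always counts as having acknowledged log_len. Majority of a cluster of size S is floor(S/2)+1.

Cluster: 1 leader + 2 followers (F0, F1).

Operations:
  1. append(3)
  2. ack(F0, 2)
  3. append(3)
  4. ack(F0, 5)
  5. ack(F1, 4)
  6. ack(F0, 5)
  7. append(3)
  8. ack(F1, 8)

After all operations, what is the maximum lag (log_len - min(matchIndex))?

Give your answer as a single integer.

Answer: 4

Derivation:
Op 1: append 3 -> log_len=3
Op 2: F0 acks idx 2 -> match: F0=2 F1=0; commitIndex=2
Op 3: append 3 -> log_len=6
Op 4: F0 acks idx 5 -> match: F0=5 F1=0; commitIndex=5
Op 5: F1 acks idx 4 -> match: F0=5 F1=4; commitIndex=5
Op 6: F0 acks idx 5 -> match: F0=5 F1=4; commitIndex=5
Op 7: append 3 -> log_len=9
Op 8: F1 acks idx 8 -> match: F0=5 F1=8; commitIndex=8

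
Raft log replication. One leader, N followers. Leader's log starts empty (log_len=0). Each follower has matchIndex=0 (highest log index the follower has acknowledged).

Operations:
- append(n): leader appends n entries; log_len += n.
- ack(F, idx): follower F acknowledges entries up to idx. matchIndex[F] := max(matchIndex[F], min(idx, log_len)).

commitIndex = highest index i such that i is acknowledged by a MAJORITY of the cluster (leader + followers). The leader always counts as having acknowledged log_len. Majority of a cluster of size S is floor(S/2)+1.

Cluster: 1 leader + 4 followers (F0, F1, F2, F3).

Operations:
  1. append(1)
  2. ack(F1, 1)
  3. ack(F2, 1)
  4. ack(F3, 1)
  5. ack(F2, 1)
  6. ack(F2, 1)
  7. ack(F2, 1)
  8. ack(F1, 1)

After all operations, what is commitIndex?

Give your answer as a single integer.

Op 1: append 1 -> log_len=1
Op 2: F1 acks idx 1 -> match: F0=0 F1=1 F2=0 F3=0; commitIndex=0
Op 3: F2 acks idx 1 -> match: F0=0 F1=1 F2=1 F3=0; commitIndex=1
Op 4: F3 acks idx 1 -> match: F0=0 F1=1 F2=1 F3=1; commitIndex=1
Op 5: F2 acks idx 1 -> match: F0=0 F1=1 F2=1 F3=1; commitIndex=1
Op 6: F2 acks idx 1 -> match: F0=0 F1=1 F2=1 F3=1; commitIndex=1
Op 7: F2 acks idx 1 -> match: F0=0 F1=1 F2=1 F3=1; commitIndex=1
Op 8: F1 acks idx 1 -> match: F0=0 F1=1 F2=1 F3=1; commitIndex=1

Answer: 1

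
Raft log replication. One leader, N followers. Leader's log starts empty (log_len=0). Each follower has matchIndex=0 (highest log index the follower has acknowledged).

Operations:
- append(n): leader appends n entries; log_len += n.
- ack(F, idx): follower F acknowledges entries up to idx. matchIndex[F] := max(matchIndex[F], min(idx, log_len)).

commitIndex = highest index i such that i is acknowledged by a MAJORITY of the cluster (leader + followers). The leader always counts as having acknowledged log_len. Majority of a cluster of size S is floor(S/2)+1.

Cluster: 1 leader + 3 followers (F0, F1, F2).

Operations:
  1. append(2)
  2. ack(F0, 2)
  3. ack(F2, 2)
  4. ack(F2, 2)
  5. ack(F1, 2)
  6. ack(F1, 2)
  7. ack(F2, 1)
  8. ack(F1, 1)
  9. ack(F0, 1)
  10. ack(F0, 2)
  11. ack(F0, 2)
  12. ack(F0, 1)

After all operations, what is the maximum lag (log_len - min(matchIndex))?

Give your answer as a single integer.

Answer: 0

Derivation:
Op 1: append 2 -> log_len=2
Op 2: F0 acks idx 2 -> match: F0=2 F1=0 F2=0; commitIndex=0
Op 3: F2 acks idx 2 -> match: F0=2 F1=0 F2=2; commitIndex=2
Op 4: F2 acks idx 2 -> match: F0=2 F1=0 F2=2; commitIndex=2
Op 5: F1 acks idx 2 -> match: F0=2 F1=2 F2=2; commitIndex=2
Op 6: F1 acks idx 2 -> match: F0=2 F1=2 F2=2; commitIndex=2
Op 7: F2 acks idx 1 -> match: F0=2 F1=2 F2=2; commitIndex=2
Op 8: F1 acks idx 1 -> match: F0=2 F1=2 F2=2; commitIndex=2
Op 9: F0 acks idx 1 -> match: F0=2 F1=2 F2=2; commitIndex=2
Op 10: F0 acks idx 2 -> match: F0=2 F1=2 F2=2; commitIndex=2
Op 11: F0 acks idx 2 -> match: F0=2 F1=2 F2=2; commitIndex=2
Op 12: F0 acks idx 1 -> match: F0=2 F1=2 F2=2; commitIndex=2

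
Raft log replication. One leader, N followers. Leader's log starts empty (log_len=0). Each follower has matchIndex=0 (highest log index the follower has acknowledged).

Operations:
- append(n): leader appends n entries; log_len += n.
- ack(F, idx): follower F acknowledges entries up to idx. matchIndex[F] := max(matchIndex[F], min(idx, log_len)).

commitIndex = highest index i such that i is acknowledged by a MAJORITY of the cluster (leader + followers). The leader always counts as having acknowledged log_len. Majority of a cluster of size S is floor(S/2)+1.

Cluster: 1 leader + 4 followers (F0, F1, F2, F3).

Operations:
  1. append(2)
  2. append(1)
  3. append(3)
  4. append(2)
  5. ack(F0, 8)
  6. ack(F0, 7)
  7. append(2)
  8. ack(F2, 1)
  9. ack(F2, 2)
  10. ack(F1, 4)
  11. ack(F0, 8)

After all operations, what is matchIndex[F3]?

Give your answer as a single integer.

Answer: 0

Derivation:
Op 1: append 2 -> log_len=2
Op 2: append 1 -> log_len=3
Op 3: append 3 -> log_len=6
Op 4: append 2 -> log_len=8
Op 5: F0 acks idx 8 -> match: F0=8 F1=0 F2=0 F3=0; commitIndex=0
Op 6: F0 acks idx 7 -> match: F0=8 F1=0 F2=0 F3=0; commitIndex=0
Op 7: append 2 -> log_len=10
Op 8: F2 acks idx 1 -> match: F0=8 F1=0 F2=1 F3=0; commitIndex=1
Op 9: F2 acks idx 2 -> match: F0=8 F1=0 F2=2 F3=0; commitIndex=2
Op 10: F1 acks idx 4 -> match: F0=8 F1=4 F2=2 F3=0; commitIndex=4
Op 11: F0 acks idx 8 -> match: F0=8 F1=4 F2=2 F3=0; commitIndex=4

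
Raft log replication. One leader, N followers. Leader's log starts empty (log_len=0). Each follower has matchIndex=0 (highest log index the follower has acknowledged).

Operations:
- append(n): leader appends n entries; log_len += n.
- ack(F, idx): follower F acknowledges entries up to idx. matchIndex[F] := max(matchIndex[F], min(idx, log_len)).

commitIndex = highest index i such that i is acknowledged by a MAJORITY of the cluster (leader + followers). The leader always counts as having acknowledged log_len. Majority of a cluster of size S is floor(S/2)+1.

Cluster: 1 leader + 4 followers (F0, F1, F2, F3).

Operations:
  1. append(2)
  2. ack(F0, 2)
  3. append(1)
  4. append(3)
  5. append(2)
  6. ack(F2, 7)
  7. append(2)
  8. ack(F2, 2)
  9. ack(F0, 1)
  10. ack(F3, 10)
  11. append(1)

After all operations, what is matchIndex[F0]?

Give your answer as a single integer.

Answer: 2

Derivation:
Op 1: append 2 -> log_len=2
Op 2: F0 acks idx 2 -> match: F0=2 F1=0 F2=0 F3=0; commitIndex=0
Op 3: append 1 -> log_len=3
Op 4: append 3 -> log_len=6
Op 5: append 2 -> log_len=8
Op 6: F2 acks idx 7 -> match: F0=2 F1=0 F2=7 F3=0; commitIndex=2
Op 7: append 2 -> log_len=10
Op 8: F2 acks idx 2 -> match: F0=2 F1=0 F2=7 F3=0; commitIndex=2
Op 9: F0 acks idx 1 -> match: F0=2 F1=0 F2=7 F3=0; commitIndex=2
Op 10: F3 acks idx 10 -> match: F0=2 F1=0 F2=7 F3=10; commitIndex=7
Op 11: append 1 -> log_len=11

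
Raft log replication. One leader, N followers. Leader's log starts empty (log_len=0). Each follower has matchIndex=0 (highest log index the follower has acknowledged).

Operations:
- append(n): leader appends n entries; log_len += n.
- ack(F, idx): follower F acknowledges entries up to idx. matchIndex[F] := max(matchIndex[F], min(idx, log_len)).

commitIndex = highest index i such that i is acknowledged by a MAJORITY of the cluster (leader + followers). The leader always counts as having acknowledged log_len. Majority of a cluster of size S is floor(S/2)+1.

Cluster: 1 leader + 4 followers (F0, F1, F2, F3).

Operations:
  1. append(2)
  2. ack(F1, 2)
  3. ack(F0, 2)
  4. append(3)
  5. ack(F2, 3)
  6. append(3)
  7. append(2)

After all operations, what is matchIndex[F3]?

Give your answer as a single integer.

Answer: 0

Derivation:
Op 1: append 2 -> log_len=2
Op 2: F1 acks idx 2 -> match: F0=0 F1=2 F2=0 F3=0; commitIndex=0
Op 3: F0 acks idx 2 -> match: F0=2 F1=2 F2=0 F3=0; commitIndex=2
Op 4: append 3 -> log_len=5
Op 5: F2 acks idx 3 -> match: F0=2 F1=2 F2=3 F3=0; commitIndex=2
Op 6: append 3 -> log_len=8
Op 7: append 2 -> log_len=10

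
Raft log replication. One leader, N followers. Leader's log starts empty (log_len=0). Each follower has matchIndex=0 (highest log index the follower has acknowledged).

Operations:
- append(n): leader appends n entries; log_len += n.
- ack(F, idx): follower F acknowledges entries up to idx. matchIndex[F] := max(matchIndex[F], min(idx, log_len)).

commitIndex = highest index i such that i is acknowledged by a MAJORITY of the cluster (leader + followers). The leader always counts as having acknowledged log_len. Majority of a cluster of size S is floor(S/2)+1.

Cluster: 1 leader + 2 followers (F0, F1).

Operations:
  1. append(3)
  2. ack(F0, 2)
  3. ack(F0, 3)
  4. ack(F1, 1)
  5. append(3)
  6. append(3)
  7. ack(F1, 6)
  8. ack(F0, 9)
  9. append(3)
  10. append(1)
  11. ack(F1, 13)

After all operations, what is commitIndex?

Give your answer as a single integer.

Op 1: append 3 -> log_len=3
Op 2: F0 acks idx 2 -> match: F0=2 F1=0; commitIndex=2
Op 3: F0 acks idx 3 -> match: F0=3 F1=0; commitIndex=3
Op 4: F1 acks idx 1 -> match: F0=3 F1=1; commitIndex=3
Op 5: append 3 -> log_len=6
Op 6: append 3 -> log_len=9
Op 7: F1 acks idx 6 -> match: F0=3 F1=6; commitIndex=6
Op 8: F0 acks idx 9 -> match: F0=9 F1=6; commitIndex=9
Op 9: append 3 -> log_len=12
Op 10: append 1 -> log_len=13
Op 11: F1 acks idx 13 -> match: F0=9 F1=13; commitIndex=13

Answer: 13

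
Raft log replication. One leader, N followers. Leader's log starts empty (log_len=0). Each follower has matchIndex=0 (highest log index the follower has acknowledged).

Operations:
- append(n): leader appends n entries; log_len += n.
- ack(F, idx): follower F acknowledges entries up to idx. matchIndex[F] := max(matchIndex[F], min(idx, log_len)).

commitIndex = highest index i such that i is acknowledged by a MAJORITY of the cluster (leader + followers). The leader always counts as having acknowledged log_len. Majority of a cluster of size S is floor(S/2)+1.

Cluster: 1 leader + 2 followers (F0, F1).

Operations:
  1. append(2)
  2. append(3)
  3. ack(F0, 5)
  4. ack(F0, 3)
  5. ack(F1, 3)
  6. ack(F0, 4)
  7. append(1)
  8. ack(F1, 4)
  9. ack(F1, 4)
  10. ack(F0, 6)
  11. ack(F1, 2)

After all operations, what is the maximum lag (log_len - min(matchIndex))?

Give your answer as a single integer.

Op 1: append 2 -> log_len=2
Op 2: append 3 -> log_len=5
Op 3: F0 acks idx 5 -> match: F0=5 F1=0; commitIndex=5
Op 4: F0 acks idx 3 -> match: F0=5 F1=0; commitIndex=5
Op 5: F1 acks idx 3 -> match: F0=5 F1=3; commitIndex=5
Op 6: F0 acks idx 4 -> match: F0=5 F1=3; commitIndex=5
Op 7: append 1 -> log_len=6
Op 8: F1 acks idx 4 -> match: F0=5 F1=4; commitIndex=5
Op 9: F1 acks idx 4 -> match: F0=5 F1=4; commitIndex=5
Op 10: F0 acks idx 6 -> match: F0=6 F1=4; commitIndex=6
Op 11: F1 acks idx 2 -> match: F0=6 F1=4; commitIndex=6

Answer: 2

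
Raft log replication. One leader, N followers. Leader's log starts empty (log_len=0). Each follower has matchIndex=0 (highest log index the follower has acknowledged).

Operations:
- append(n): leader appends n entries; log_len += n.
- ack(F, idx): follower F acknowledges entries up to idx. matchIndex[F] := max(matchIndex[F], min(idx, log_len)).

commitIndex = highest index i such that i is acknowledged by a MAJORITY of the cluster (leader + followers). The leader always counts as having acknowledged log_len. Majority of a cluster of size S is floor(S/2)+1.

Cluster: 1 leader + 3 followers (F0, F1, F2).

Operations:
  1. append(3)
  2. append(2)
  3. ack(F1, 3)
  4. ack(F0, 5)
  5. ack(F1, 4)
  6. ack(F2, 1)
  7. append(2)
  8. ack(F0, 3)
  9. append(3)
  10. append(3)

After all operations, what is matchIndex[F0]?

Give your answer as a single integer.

Op 1: append 3 -> log_len=3
Op 2: append 2 -> log_len=5
Op 3: F1 acks idx 3 -> match: F0=0 F1=3 F2=0; commitIndex=0
Op 4: F0 acks idx 5 -> match: F0=5 F1=3 F2=0; commitIndex=3
Op 5: F1 acks idx 4 -> match: F0=5 F1=4 F2=0; commitIndex=4
Op 6: F2 acks idx 1 -> match: F0=5 F1=4 F2=1; commitIndex=4
Op 7: append 2 -> log_len=7
Op 8: F0 acks idx 3 -> match: F0=5 F1=4 F2=1; commitIndex=4
Op 9: append 3 -> log_len=10
Op 10: append 3 -> log_len=13

Answer: 5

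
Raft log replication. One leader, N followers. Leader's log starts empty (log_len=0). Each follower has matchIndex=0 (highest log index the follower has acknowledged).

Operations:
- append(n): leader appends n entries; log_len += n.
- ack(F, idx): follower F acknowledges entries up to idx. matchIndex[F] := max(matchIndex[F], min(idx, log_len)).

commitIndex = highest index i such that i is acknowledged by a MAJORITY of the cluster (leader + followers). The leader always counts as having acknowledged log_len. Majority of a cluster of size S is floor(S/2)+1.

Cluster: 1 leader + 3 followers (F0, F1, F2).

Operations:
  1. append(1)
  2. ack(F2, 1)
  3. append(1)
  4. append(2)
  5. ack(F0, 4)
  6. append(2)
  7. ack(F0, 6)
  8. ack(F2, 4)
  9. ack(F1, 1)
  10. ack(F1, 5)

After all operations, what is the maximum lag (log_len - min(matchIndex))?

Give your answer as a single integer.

Answer: 2

Derivation:
Op 1: append 1 -> log_len=1
Op 2: F2 acks idx 1 -> match: F0=0 F1=0 F2=1; commitIndex=0
Op 3: append 1 -> log_len=2
Op 4: append 2 -> log_len=4
Op 5: F0 acks idx 4 -> match: F0=4 F1=0 F2=1; commitIndex=1
Op 6: append 2 -> log_len=6
Op 7: F0 acks idx 6 -> match: F0=6 F1=0 F2=1; commitIndex=1
Op 8: F2 acks idx 4 -> match: F0=6 F1=0 F2=4; commitIndex=4
Op 9: F1 acks idx 1 -> match: F0=6 F1=1 F2=4; commitIndex=4
Op 10: F1 acks idx 5 -> match: F0=6 F1=5 F2=4; commitIndex=5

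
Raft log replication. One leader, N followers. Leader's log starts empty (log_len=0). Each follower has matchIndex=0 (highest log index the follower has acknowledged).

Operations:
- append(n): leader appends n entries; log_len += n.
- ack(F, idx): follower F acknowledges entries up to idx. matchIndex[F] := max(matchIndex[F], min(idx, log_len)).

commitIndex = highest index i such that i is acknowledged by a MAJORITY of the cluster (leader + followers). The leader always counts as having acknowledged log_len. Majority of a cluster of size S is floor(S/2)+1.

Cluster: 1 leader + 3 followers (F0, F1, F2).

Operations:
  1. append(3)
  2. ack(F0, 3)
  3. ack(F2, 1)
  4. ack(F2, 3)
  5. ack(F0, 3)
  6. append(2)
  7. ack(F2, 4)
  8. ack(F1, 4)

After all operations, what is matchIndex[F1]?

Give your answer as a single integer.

Op 1: append 3 -> log_len=3
Op 2: F0 acks idx 3 -> match: F0=3 F1=0 F2=0; commitIndex=0
Op 3: F2 acks idx 1 -> match: F0=3 F1=0 F2=1; commitIndex=1
Op 4: F2 acks idx 3 -> match: F0=3 F1=0 F2=3; commitIndex=3
Op 5: F0 acks idx 3 -> match: F0=3 F1=0 F2=3; commitIndex=3
Op 6: append 2 -> log_len=5
Op 7: F2 acks idx 4 -> match: F0=3 F1=0 F2=4; commitIndex=3
Op 8: F1 acks idx 4 -> match: F0=3 F1=4 F2=4; commitIndex=4

Answer: 4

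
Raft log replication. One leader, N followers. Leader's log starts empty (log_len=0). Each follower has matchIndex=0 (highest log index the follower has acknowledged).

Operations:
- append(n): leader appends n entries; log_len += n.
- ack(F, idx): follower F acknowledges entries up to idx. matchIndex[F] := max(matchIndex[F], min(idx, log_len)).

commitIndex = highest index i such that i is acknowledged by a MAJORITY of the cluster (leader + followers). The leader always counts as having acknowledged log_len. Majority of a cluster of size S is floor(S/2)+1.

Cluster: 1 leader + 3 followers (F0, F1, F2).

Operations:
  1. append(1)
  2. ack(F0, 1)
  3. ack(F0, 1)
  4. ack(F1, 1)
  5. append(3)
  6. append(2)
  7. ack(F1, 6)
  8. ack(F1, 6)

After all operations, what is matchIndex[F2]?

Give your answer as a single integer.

Op 1: append 1 -> log_len=1
Op 2: F0 acks idx 1 -> match: F0=1 F1=0 F2=0; commitIndex=0
Op 3: F0 acks idx 1 -> match: F0=1 F1=0 F2=0; commitIndex=0
Op 4: F1 acks idx 1 -> match: F0=1 F1=1 F2=0; commitIndex=1
Op 5: append 3 -> log_len=4
Op 6: append 2 -> log_len=6
Op 7: F1 acks idx 6 -> match: F0=1 F1=6 F2=0; commitIndex=1
Op 8: F1 acks idx 6 -> match: F0=1 F1=6 F2=0; commitIndex=1

Answer: 0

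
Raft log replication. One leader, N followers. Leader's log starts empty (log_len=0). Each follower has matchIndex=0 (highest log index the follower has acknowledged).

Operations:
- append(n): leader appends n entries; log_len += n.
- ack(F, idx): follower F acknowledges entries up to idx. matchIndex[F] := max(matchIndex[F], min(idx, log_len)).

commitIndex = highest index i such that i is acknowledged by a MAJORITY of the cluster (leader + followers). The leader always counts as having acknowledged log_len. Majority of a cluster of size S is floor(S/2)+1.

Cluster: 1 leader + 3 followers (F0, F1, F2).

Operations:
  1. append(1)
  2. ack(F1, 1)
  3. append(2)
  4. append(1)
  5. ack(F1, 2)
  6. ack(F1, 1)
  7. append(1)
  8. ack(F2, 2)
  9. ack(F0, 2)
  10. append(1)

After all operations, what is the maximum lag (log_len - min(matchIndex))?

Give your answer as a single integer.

Op 1: append 1 -> log_len=1
Op 2: F1 acks idx 1 -> match: F0=0 F1=1 F2=0; commitIndex=0
Op 3: append 2 -> log_len=3
Op 4: append 1 -> log_len=4
Op 5: F1 acks idx 2 -> match: F0=0 F1=2 F2=0; commitIndex=0
Op 6: F1 acks idx 1 -> match: F0=0 F1=2 F2=0; commitIndex=0
Op 7: append 1 -> log_len=5
Op 8: F2 acks idx 2 -> match: F0=0 F1=2 F2=2; commitIndex=2
Op 9: F0 acks idx 2 -> match: F0=2 F1=2 F2=2; commitIndex=2
Op 10: append 1 -> log_len=6

Answer: 4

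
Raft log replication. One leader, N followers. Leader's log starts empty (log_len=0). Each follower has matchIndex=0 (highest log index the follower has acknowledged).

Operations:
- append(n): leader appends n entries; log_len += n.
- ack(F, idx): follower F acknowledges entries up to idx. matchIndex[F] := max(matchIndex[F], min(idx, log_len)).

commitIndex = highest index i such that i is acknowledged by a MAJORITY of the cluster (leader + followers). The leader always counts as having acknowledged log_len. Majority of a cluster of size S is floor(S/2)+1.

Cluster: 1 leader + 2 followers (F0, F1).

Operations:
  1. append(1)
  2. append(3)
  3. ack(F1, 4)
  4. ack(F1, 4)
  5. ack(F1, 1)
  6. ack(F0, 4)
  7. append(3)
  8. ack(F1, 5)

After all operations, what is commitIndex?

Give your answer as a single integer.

Op 1: append 1 -> log_len=1
Op 2: append 3 -> log_len=4
Op 3: F1 acks idx 4 -> match: F0=0 F1=4; commitIndex=4
Op 4: F1 acks idx 4 -> match: F0=0 F1=4; commitIndex=4
Op 5: F1 acks idx 1 -> match: F0=0 F1=4; commitIndex=4
Op 6: F0 acks idx 4 -> match: F0=4 F1=4; commitIndex=4
Op 7: append 3 -> log_len=7
Op 8: F1 acks idx 5 -> match: F0=4 F1=5; commitIndex=5

Answer: 5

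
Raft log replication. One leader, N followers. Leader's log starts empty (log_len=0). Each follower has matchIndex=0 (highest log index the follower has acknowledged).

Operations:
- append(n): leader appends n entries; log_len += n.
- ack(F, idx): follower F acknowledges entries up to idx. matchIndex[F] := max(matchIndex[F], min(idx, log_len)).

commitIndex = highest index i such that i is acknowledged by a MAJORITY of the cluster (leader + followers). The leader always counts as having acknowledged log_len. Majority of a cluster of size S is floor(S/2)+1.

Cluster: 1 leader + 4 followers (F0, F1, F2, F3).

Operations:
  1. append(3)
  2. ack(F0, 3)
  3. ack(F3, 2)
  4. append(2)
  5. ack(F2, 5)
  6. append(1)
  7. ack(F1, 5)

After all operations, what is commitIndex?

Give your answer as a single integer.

Answer: 5

Derivation:
Op 1: append 3 -> log_len=3
Op 2: F0 acks idx 3 -> match: F0=3 F1=0 F2=0 F3=0; commitIndex=0
Op 3: F3 acks idx 2 -> match: F0=3 F1=0 F2=0 F3=2; commitIndex=2
Op 4: append 2 -> log_len=5
Op 5: F2 acks idx 5 -> match: F0=3 F1=0 F2=5 F3=2; commitIndex=3
Op 6: append 1 -> log_len=6
Op 7: F1 acks idx 5 -> match: F0=3 F1=5 F2=5 F3=2; commitIndex=5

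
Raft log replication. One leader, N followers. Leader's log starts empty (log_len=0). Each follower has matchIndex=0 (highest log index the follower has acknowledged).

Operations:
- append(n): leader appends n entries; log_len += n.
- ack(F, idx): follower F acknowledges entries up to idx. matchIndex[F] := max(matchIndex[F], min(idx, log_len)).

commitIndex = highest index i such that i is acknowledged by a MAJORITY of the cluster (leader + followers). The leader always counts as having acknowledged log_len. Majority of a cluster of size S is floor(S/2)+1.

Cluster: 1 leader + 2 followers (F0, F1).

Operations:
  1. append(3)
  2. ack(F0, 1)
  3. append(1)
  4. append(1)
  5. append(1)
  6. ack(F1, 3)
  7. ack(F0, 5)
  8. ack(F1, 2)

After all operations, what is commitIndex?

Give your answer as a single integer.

Answer: 5

Derivation:
Op 1: append 3 -> log_len=3
Op 2: F0 acks idx 1 -> match: F0=1 F1=0; commitIndex=1
Op 3: append 1 -> log_len=4
Op 4: append 1 -> log_len=5
Op 5: append 1 -> log_len=6
Op 6: F1 acks idx 3 -> match: F0=1 F1=3; commitIndex=3
Op 7: F0 acks idx 5 -> match: F0=5 F1=3; commitIndex=5
Op 8: F1 acks idx 2 -> match: F0=5 F1=3; commitIndex=5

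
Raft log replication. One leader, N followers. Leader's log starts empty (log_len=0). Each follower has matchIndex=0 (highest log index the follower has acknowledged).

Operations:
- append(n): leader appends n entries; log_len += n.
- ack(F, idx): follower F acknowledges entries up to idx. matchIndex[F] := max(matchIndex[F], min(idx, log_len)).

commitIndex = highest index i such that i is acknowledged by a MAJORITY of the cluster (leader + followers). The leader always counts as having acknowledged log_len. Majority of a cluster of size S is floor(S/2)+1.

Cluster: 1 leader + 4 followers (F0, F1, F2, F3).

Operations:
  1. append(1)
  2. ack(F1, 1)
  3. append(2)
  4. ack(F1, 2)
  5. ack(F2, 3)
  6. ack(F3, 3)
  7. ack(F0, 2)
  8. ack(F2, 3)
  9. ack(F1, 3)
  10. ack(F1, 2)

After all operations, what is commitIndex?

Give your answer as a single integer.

Op 1: append 1 -> log_len=1
Op 2: F1 acks idx 1 -> match: F0=0 F1=1 F2=0 F3=0; commitIndex=0
Op 3: append 2 -> log_len=3
Op 4: F1 acks idx 2 -> match: F0=0 F1=2 F2=0 F3=0; commitIndex=0
Op 5: F2 acks idx 3 -> match: F0=0 F1=2 F2=3 F3=0; commitIndex=2
Op 6: F3 acks idx 3 -> match: F0=0 F1=2 F2=3 F3=3; commitIndex=3
Op 7: F0 acks idx 2 -> match: F0=2 F1=2 F2=3 F3=3; commitIndex=3
Op 8: F2 acks idx 3 -> match: F0=2 F1=2 F2=3 F3=3; commitIndex=3
Op 9: F1 acks idx 3 -> match: F0=2 F1=3 F2=3 F3=3; commitIndex=3
Op 10: F1 acks idx 2 -> match: F0=2 F1=3 F2=3 F3=3; commitIndex=3

Answer: 3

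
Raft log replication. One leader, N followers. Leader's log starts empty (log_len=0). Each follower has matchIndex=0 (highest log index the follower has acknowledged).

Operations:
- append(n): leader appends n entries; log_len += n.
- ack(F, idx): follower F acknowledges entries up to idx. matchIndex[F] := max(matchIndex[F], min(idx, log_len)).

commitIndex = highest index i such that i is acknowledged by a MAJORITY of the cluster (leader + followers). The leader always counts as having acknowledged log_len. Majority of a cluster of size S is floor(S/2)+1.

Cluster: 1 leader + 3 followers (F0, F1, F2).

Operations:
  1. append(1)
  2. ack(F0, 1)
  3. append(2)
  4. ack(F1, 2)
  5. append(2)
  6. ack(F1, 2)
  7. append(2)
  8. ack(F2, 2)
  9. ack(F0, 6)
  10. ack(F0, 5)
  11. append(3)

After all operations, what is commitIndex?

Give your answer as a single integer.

Answer: 2

Derivation:
Op 1: append 1 -> log_len=1
Op 2: F0 acks idx 1 -> match: F0=1 F1=0 F2=0; commitIndex=0
Op 3: append 2 -> log_len=3
Op 4: F1 acks idx 2 -> match: F0=1 F1=2 F2=0; commitIndex=1
Op 5: append 2 -> log_len=5
Op 6: F1 acks idx 2 -> match: F0=1 F1=2 F2=0; commitIndex=1
Op 7: append 2 -> log_len=7
Op 8: F2 acks idx 2 -> match: F0=1 F1=2 F2=2; commitIndex=2
Op 9: F0 acks idx 6 -> match: F0=6 F1=2 F2=2; commitIndex=2
Op 10: F0 acks idx 5 -> match: F0=6 F1=2 F2=2; commitIndex=2
Op 11: append 3 -> log_len=10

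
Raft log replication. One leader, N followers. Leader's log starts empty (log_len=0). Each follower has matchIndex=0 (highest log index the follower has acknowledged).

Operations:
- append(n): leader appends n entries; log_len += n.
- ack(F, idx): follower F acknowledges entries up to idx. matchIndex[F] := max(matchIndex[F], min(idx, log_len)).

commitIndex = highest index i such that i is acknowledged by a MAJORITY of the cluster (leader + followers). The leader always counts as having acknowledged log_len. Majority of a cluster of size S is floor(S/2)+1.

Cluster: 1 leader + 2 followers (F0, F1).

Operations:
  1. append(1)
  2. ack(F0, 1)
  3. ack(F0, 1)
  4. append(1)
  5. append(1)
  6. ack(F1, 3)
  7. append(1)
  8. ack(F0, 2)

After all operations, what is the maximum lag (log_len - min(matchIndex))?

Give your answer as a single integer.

Answer: 2

Derivation:
Op 1: append 1 -> log_len=1
Op 2: F0 acks idx 1 -> match: F0=1 F1=0; commitIndex=1
Op 3: F0 acks idx 1 -> match: F0=1 F1=0; commitIndex=1
Op 4: append 1 -> log_len=2
Op 5: append 1 -> log_len=3
Op 6: F1 acks idx 3 -> match: F0=1 F1=3; commitIndex=3
Op 7: append 1 -> log_len=4
Op 8: F0 acks idx 2 -> match: F0=2 F1=3; commitIndex=3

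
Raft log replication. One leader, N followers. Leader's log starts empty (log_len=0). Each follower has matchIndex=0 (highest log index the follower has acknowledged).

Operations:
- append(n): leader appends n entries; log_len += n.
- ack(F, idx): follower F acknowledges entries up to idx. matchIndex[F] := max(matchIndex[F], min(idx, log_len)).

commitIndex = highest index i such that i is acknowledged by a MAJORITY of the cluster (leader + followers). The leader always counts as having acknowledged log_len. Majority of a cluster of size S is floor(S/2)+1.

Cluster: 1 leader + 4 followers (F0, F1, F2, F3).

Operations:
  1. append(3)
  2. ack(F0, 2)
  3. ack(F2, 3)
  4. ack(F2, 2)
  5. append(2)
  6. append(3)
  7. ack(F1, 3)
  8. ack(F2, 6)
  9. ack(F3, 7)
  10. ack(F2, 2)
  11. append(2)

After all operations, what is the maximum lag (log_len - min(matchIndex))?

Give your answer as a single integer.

Op 1: append 3 -> log_len=3
Op 2: F0 acks idx 2 -> match: F0=2 F1=0 F2=0 F3=0; commitIndex=0
Op 3: F2 acks idx 3 -> match: F0=2 F1=0 F2=3 F3=0; commitIndex=2
Op 4: F2 acks idx 2 -> match: F0=2 F1=0 F2=3 F3=0; commitIndex=2
Op 5: append 2 -> log_len=5
Op 6: append 3 -> log_len=8
Op 7: F1 acks idx 3 -> match: F0=2 F1=3 F2=3 F3=0; commitIndex=3
Op 8: F2 acks idx 6 -> match: F0=2 F1=3 F2=6 F3=0; commitIndex=3
Op 9: F3 acks idx 7 -> match: F0=2 F1=3 F2=6 F3=7; commitIndex=6
Op 10: F2 acks idx 2 -> match: F0=2 F1=3 F2=6 F3=7; commitIndex=6
Op 11: append 2 -> log_len=10

Answer: 8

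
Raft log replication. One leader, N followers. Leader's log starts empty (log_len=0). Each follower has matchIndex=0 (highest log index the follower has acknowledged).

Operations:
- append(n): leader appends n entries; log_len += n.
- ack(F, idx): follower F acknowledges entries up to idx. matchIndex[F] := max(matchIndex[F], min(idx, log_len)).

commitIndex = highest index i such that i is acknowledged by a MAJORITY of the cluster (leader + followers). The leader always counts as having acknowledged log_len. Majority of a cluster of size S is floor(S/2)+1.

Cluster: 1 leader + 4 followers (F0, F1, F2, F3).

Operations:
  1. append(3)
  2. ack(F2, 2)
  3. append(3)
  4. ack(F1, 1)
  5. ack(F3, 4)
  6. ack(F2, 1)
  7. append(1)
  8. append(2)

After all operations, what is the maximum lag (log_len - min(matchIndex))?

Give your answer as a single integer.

Op 1: append 3 -> log_len=3
Op 2: F2 acks idx 2 -> match: F0=0 F1=0 F2=2 F3=0; commitIndex=0
Op 3: append 3 -> log_len=6
Op 4: F1 acks idx 1 -> match: F0=0 F1=1 F2=2 F3=0; commitIndex=1
Op 5: F3 acks idx 4 -> match: F0=0 F1=1 F2=2 F3=4; commitIndex=2
Op 6: F2 acks idx 1 -> match: F0=0 F1=1 F2=2 F3=4; commitIndex=2
Op 7: append 1 -> log_len=7
Op 8: append 2 -> log_len=9

Answer: 9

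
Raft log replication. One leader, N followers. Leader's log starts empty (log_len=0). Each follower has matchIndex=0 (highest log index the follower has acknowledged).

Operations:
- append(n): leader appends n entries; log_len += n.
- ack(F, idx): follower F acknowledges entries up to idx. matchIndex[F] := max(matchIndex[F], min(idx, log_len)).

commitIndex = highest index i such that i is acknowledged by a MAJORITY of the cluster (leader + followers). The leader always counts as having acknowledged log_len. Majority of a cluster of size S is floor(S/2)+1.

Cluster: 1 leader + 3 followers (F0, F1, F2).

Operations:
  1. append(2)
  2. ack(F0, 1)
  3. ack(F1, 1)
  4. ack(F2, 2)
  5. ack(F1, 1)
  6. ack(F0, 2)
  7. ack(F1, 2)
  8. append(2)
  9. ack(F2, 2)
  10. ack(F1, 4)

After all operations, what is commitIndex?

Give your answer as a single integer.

Op 1: append 2 -> log_len=2
Op 2: F0 acks idx 1 -> match: F0=1 F1=0 F2=0; commitIndex=0
Op 3: F1 acks idx 1 -> match: F0=1 F1=1 F2=0; commitIndex=1
Op 4: F2 acks idx 2 -> match: F0=1 F1=1 F2=2; commitIndex=1
Op 5: F1 acks idx 1 -> match: F0=1 F1=1 F2=2; commitIndex=1
Op 6: F0 acks idx 2 -> match: F0=2 F1=1 F2=2; commitIndex=2
Op 7: F1 acks idx 2 -> match: F0=2 F1=2 F2=2; commitIndex=2
Op 8: append 2 -> log_len=4
Op 9: F2 acks idx 2 -> match: F0=2 F1=2 F2=2; commitIndex=2
Op 10: F1 acks idx 4 -> match: F0=2 F1=4 F2=2; commitIndex=2

Answer: 2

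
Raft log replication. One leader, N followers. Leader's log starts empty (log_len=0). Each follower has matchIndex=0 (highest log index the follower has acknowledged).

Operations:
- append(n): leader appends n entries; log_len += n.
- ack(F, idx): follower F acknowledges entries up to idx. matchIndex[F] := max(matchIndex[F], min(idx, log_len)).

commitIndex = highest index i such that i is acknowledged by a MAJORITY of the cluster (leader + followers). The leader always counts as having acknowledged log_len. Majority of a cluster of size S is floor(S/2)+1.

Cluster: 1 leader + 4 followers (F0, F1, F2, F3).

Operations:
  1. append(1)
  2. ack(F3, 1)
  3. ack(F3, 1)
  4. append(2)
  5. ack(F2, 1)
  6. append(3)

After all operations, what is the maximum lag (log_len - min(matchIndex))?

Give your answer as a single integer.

Answer: 6

Derivation:
Op 1: append 1 -> log_len=1
Op 2: F3 acks idx 1 -> match: F0=0 F1=0 F2=0 F3=1; commitIndex=0
Op 3: F3 acks idx 1 -> match: F0=0 F1=0 F2=0 F3=1; commitIndex=0
Op 4: append 2 -> log_len=3
Op 5: F2 acks idx 1 -> match: F0=0 F1=0 F2=1 F3=1; commitIndex=1
Op 6: append 3 -> log_len=6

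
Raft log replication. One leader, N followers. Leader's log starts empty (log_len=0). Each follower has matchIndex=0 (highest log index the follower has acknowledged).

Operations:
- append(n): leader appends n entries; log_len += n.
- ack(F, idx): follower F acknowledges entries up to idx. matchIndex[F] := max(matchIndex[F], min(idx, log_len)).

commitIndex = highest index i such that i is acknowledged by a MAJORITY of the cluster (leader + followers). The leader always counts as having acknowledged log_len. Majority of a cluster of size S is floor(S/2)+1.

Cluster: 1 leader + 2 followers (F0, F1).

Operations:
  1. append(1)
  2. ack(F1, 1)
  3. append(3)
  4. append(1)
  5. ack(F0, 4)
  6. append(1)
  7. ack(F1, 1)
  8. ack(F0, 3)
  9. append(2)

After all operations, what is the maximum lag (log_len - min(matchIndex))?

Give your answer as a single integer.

Answer: 7

Derivation:
Op 1: append 1 -> log_len=1
Op 2: F1 acks idx 1 -> match: F0=0 F1=1; commitIndex=1
Op 3: append 3 -> log_len=4
Op 4: append 1 -> log_len=5
Op 5: F0 acks idx 4 -> match: F0=4 F1=1; commitIndex=4
Op 6: append 1 -> log_len=6
Op 7: F1 acks idx 1 -> match: F0=4 F1=1; commitIndex=4
Op 8: F0 acks idx 3 -> match: F0=4 F1=1; commitIndex=4
Op 9: append 2 -> log_len=8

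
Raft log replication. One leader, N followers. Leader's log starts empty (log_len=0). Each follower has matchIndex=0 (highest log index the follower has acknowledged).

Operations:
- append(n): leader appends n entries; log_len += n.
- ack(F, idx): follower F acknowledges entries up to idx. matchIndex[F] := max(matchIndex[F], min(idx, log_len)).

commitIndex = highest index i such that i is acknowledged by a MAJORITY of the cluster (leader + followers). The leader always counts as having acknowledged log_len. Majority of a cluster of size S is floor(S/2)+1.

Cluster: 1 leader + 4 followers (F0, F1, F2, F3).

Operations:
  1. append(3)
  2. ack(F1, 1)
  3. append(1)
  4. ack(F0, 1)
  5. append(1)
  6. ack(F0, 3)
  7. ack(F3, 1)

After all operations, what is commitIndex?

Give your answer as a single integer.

Op 1: append 3 -> log_len=3
Op 2: F1 acks idx 1 -> match: F0=0 F1=1 F2=0 F3=0; commitIndex=0
Op 3: append 1 -> log_len=4
Op 4: F0 acks idx 1 -> match: F0=1 F1=1 F2=0 F3=0; commitIndex=1
Op 5: append 1 -> log_len=5
Op 6: F0 acks idx 3 -> match: F0=3 F1=1 F2=0 F3=0; commitIndex=1
Op 7: F3 acks idx 1 -> match: F0=3 F1=1 F2=0 F3=1; commitIndex=1

Answer: 1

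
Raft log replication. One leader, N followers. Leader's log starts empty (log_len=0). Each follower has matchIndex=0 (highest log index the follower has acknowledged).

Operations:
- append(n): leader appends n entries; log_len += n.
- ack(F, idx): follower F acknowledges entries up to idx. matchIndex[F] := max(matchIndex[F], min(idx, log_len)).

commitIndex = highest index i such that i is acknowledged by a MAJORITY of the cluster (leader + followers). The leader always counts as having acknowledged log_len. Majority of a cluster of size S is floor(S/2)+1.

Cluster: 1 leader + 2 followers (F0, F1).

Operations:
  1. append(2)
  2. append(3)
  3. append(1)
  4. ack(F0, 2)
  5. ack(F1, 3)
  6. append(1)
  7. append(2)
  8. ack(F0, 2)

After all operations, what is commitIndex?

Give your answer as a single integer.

Answer: 3

Derivation:
Op 1: append 2 -> log_len=2
Op 2: append 3 -> log_len=5
Op 3: append 1 -> log_len=6
Op 4: F0 acks idx 2 -> match: F0=2 F1=0; commitIndex=2
Op 5: F1 acks idx 3 -> match: F0=2 F1=3; commitIndex=3
Op 6: append 1 -> log_len=7
Op 7: append 2 -> log_len=9
Op 8: F0 acks idx 2 -> match: F0=2 F1=3; commitIndex=3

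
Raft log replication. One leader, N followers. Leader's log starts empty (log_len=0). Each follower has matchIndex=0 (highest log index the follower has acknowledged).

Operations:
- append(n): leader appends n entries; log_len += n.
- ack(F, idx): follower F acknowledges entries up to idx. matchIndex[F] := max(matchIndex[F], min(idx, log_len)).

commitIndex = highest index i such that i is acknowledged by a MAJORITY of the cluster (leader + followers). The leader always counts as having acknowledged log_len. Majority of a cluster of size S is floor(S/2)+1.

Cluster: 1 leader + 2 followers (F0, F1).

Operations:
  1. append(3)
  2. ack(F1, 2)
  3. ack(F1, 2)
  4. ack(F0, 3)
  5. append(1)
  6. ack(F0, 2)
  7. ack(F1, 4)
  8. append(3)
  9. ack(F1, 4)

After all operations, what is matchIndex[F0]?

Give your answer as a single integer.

Answer: 3

Derivation:
Op 1: append 3 -> log_len=3
Op 2: F1 acks idx 2 -> match: F0=0 F1=2; commitIndex=2
Op 3: F1 acks idx 2 -> match: F0=0 F1=2; commitIndex=2
Op 4: F0 acks idx 3 -> match: F0=3 F1=2; commitIndex=3
Op 5: append 1 -> log_len=4
Op 6: F0 acks idx 2 -> match: F0=3 F1=2; commitIndex=3
Op 7: F1 acks idx 4 -> match: F0=3 F1=4; commitIndex=4
Op 8: append 3 -> log_len=7
Op 9: F1 acks idx 4 -> match: F0=3 F1=4; commitIndex=4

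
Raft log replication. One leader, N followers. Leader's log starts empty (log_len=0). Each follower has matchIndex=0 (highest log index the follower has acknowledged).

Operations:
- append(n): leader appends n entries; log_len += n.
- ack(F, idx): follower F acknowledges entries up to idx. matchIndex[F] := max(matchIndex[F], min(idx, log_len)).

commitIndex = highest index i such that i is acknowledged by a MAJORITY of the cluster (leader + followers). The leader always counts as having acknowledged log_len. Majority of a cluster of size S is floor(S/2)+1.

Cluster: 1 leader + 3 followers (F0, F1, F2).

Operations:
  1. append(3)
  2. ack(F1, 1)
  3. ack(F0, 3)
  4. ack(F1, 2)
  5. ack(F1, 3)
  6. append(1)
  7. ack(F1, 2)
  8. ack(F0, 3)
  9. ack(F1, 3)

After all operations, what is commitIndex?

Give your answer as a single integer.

Op 1: append 3 -> log_len=3
Op 2: F1 acks idx 1 -> match: F0=0 F1=1 F2=0; commitIndex=0
Op 3: F0 acks idx 3 -> match: F0=3 F1=1 F2=0; commitIndex=1
Op 4: F1 acks idx 2 -> match: F0=3 F1=2 F2=0; commitIndex=2
Op 5: F1 acks idx 3 -> match: F0=3 F1=3 F2=0; commitIndex=3
Op 6: append 1 -> log_len=4
Op 7: F1 acks idx 2 -> match: F0=3 F1=3 F2=0; commitIndex=3
Op 8: F0 acks idx 3 -> match: F0=3 F1=3 F2=0; commitIndex=3
Op 9: F1 acks idx 3 -> match: F0=3 F1=3 F2=0; commitIndex=3

Answer: 3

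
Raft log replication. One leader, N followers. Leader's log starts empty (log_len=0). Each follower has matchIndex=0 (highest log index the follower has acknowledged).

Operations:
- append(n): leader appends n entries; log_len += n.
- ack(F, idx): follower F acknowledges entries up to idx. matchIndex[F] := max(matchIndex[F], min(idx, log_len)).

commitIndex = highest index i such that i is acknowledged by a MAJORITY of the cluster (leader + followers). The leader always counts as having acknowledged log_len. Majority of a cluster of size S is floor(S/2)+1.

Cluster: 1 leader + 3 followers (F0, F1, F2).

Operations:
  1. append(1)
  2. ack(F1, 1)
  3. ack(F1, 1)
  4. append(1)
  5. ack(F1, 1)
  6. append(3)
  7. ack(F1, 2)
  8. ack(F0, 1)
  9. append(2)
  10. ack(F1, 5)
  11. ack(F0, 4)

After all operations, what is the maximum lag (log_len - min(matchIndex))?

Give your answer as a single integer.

Op 1: append 1 -> log_len=1
Op 2: F1 acks idx 1 -> match: F0=0 F1=1 F2=0; commitIndex=0
Op 3: F1 acks idx 1 -> match: F0=0 F1=1 F2=0; commitIndex=0
Op 4: append 1 -> log_len=2
Op 5: F1 acks idx 1 -> match: F0=0 F1=1 F2=0; commitIndex=0
Op 6: append 3 -> log_len=5
Op 7: F1 acks idx 2 -> match: F0=0 F1=2 F2=0; commitIndex=0
Op 8: F0 acks idx 1 -> match: F0=1 F1=2 F2=0; commitIndex=1
Op 9: append 2 -> log_len=7
Op 10: F1 acks idx 5 -> match: F0=1 F1=5 F2=0; commitIndex=1
Op 11: F0 acks idx 4 -> match: F0=4 F1=5 F2=0; commitIndex=4

Answer: 7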